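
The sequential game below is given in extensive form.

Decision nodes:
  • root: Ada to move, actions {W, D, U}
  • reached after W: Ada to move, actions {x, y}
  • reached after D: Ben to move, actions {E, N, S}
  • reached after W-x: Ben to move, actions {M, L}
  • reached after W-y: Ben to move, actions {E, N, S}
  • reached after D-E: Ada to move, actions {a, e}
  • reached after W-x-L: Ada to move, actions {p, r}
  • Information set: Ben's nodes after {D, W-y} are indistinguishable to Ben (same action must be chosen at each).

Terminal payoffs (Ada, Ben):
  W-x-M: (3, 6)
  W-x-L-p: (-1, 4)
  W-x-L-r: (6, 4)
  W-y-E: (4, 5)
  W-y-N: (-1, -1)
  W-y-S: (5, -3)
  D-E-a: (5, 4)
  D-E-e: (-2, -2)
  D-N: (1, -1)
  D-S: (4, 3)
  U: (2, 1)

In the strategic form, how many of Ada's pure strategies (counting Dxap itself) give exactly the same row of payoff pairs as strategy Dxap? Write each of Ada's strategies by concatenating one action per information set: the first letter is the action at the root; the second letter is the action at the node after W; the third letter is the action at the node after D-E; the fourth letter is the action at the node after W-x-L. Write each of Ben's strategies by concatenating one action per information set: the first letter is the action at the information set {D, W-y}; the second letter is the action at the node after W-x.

Row for Dxap (columns EM, EL, NM, NL, SM, SL): (5,4) (5,4) (1,-1) (1,-1) (4,3) (4,3).
Under Dxap, Ada's choice at the node after W and at the node after W-x-L can never be reached regardless of what Ben does, so varying those choices leaves every outcome unchanged.
Holding the reachable choices fixed and varying the unreachable ones freely already gives 2 × 2 = 4 equivalent strategies.
No other strategy reproduces this row, so those 4 are the full class: Dxap, Dxar, Dyap, Dyar.

4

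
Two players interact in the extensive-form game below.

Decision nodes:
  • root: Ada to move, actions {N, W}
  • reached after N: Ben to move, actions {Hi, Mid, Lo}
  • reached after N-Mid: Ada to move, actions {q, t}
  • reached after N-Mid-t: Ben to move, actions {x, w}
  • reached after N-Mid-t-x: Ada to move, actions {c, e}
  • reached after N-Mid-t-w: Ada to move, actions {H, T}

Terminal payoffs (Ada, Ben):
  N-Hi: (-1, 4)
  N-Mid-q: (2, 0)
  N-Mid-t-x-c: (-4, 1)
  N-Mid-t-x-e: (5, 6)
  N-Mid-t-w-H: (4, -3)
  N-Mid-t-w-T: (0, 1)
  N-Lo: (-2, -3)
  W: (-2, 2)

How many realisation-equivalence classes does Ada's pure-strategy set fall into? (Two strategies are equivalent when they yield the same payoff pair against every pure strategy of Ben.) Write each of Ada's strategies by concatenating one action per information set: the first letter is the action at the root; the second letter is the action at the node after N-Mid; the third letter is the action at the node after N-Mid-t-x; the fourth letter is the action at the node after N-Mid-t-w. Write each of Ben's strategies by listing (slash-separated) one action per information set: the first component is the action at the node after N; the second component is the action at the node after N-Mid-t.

6

Ada has 16 pure strategies: NqcH, NqcT, NqeH, NqeT, NtcH, NtcT, NteH, NteT, WqcH, WqcT, WqeH, WqeT, WtcH, WtcT, WteH, WteT. Columns: Hi/x, Hi/w, Mid/x, Mid/w, Lo/x, Lo/w.
{NqcH, NqcT, NqeH, NqeT} → row (-1,4) (-1,4) (2,0) (2,0) (-2,-3) (-2,-3)
{NtcH} → row (-1,4) (-1,4) (-4,1) (4,-3) (-2,-3) (-2,-3)
{NtcT} → row (-1,4) (-1,4) (-4,1) (0,1) (-2,-3) (-2,-3)
{NteH} → row (-1,4) (-1,4) (5,6) (4,-3) (-2,-3) (-2,-3)
{NteT} → row (-1,4) (-1,4) (5,6) (0,1) (-2,-3) (-2,-3)
{WqcH, WqcT, WqeH, WqeT, WtcH, WtcT, WteH, WteT} → row (-2,2) (-2,2) (-2,2) (-2,2) (-2,2) (-2,2)
That's 6 distinct rows out of 16 strategies.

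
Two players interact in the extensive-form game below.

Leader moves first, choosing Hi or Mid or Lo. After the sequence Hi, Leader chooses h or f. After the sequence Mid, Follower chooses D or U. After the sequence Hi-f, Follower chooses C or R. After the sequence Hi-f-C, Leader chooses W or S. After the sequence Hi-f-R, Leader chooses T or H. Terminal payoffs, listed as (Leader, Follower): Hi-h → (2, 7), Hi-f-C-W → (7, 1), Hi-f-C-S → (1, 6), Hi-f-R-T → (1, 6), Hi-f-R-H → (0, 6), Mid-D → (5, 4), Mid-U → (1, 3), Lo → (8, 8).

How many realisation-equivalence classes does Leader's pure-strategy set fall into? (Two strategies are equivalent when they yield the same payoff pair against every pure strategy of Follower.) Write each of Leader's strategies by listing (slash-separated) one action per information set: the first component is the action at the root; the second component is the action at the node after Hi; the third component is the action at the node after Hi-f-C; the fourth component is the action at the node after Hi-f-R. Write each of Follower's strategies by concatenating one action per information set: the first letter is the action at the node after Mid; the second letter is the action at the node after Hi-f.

Leader has 24 pure strategies: Hi/h/W/T, Hi/h/W/H, Hi/h/S/T, Hi/h/S/H, Hi/f/W/T, Hi/f/W/H, Hi/f/S/T, Hi/f/S/H, Mid/h/W/T, Mid/h/W/H, Mid/h/S/T, Mid/h/S/H, Mid/f/W/T, Mid/f/W/H, Mid/f/S/T, Mid/f/S/H, Lo/h/W/T, Lo/h/W/H, Lo/h/S/T, Lo/h/S/H, Lo/f/W/T, Lo/f/W/H, Lo/f/S/T, Lo/f/S/H. Columns: DC, DR, UC, UR.
{Hi/h/W/T, Hi/h/W/H, Hi/h/S/T, Hi/h/S/H} → row (2,7) (2,7) (2,7) (2,7)
{Hi/f/W/T} → row (7,1) (1,6) (7,1) (1,6)
{Hi/f/W/H} → row (7,1) (0,6) (7,1) (0,6)
{Hi/f/S/T} → row (1,6) (1,6) (1,6) (1,6)
{Hi/f/S/H} → row (1,6) (0,6) (1,6) (0,6)
{Mid/h/W/T, Mid/h/W/H, Mid/h/S/T, Mid/h/S/H, Mid/f/W/T, Mid/f/W/H, Mid/f/S/T, Mid/f/S/H} → row (5,4) (5,4) (1,3) (1,3)
{Lo/h/W/T, Lo/h/W/H, Lo/h/S/T, Lo/h/S/H, Lo/f/W/T, Lo/f/W/H, Lo/f/S/T, Lo/f/S/H} → row (8,8) (8,8) (8,8) (8,8)
That's 7 distinct rows out of 24 strategies.

7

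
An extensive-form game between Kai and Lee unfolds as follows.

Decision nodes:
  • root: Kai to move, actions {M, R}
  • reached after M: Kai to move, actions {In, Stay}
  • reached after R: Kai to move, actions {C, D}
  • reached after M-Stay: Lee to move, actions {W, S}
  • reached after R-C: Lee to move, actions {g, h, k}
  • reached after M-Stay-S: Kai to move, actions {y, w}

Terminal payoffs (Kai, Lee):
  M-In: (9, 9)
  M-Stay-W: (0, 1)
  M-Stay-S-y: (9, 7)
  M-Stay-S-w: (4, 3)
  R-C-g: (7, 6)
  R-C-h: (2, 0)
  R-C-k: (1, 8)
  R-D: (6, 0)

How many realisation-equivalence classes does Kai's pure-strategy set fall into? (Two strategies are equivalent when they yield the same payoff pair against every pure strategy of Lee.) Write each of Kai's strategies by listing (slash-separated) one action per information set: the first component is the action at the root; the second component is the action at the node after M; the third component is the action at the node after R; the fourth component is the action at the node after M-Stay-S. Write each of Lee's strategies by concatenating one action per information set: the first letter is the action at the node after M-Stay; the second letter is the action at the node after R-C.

5

Kai has 16 pure strategies: M/In/C/y, M/In/C/w, M/In/D/y, M/In/D/w, M/Stay/C/y, M/Stay/C/w, M/Stay/D/y, M/Stay/D/w, R/In/C/y, R/In/C/w, R/In/D/y, R/In/D/w, R/Stay/C/y, R/Stay/C/w, R/Stay/D/y, R/Stay/D/w. Columns: Wg, Wh, Wk, Sg, Sh, Sk.
{M/In/C/y, M/In/C/w, M/In/D/y, M/In/D/w} → row (9,9) (9,9) (9,9) (9,9) (9,9) (9,9)
{M/Stay/C/y, M/Stay/D/y} → row (0,1) (0,1) (0,1) (9,7) (9,7) (9,7)
{M/Stay/C/w, M/Stay/D/w} → row (0,1) (0,1) (0,1) (4,3) (4,3) (4,3)
{R/In/C/y, R/In/C/w, R/Stay/C/y, R/Stay/C/w} → row (7,6) (2,0) (1,8) (7,6) (2,0) (1,8)
{R/In/D/y, R/In/D/w, R/Stay/D/y, R/Stay/D/w} → row (6,0) (6,0) (6,0) (6,0) (6,0) (6,0)
That's 5 distinct rows out of 16 strategies.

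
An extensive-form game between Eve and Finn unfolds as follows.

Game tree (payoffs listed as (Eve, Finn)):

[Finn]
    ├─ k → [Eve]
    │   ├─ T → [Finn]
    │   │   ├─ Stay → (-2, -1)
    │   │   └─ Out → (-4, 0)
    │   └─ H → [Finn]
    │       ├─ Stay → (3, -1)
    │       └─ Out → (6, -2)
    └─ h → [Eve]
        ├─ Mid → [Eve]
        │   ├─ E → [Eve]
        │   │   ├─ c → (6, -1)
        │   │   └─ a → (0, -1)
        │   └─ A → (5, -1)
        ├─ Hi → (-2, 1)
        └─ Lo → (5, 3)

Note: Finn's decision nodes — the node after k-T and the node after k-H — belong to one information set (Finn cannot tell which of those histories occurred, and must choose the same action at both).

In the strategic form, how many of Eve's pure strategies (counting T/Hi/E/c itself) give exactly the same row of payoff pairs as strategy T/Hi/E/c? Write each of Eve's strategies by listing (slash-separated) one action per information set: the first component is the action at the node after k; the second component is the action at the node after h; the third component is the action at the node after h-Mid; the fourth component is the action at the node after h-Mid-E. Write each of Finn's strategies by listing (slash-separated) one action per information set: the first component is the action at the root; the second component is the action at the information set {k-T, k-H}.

4

Row for T/Hi/E/c (columns k/Stay, k/Out, h/Stay, h/Out): (-2,-1) (-4,0) (-2,1) (-2,1).
Under T/Hi/E/c, Eve's choice at the node after h-Mid and at the node after h-Mid-E can never be reached regardless of what Finn does, so varying those choices leaves every outcome unchanged.
Holding the reachable choices fixed and varying the unreachable ones freely already gives 2 × 2 = 4 equivalent strategies.
No other strategy reproduces this row, so those 4 are the full class: T/Hi/E/c, T/Hi/E/a, T/Hi/A/c, T/Hi/A/a.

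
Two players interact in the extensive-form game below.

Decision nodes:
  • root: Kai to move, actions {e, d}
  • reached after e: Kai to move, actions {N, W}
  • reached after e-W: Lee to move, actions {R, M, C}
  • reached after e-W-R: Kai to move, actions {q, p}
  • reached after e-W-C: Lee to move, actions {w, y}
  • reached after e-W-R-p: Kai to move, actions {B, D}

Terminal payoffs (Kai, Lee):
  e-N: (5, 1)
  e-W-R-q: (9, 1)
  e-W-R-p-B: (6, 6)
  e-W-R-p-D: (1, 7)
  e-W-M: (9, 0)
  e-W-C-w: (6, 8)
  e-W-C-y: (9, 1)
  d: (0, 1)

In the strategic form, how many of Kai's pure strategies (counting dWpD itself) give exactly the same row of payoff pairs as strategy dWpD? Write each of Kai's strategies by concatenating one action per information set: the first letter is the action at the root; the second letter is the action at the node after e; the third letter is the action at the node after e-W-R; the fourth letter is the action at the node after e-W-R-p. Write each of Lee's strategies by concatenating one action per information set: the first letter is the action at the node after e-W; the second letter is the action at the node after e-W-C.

Row for dWpD (columns Rw, Ry, Mw, My, Cw, Cy): (0,1) (0,1) (0,1) (0,1) (0,1) (0,1).
Under dWpD, Kai's choice at the node after e and at the node after e-W-R and at the node after e-W-R-p can never be reached regardless of what Lee does, so varying those choices leaves every outcome unchanged.
Holding the reachable choices fixed and varying the unreachable ones freely already gives 2 × 2 × 2 = 8 equivalent strategies.
No other strategy reproduces this row, so those 8 are the full class: dNqB, dNqD, dNpB, dNpD, dWqB, dWqD, dWpB, dWpD.

8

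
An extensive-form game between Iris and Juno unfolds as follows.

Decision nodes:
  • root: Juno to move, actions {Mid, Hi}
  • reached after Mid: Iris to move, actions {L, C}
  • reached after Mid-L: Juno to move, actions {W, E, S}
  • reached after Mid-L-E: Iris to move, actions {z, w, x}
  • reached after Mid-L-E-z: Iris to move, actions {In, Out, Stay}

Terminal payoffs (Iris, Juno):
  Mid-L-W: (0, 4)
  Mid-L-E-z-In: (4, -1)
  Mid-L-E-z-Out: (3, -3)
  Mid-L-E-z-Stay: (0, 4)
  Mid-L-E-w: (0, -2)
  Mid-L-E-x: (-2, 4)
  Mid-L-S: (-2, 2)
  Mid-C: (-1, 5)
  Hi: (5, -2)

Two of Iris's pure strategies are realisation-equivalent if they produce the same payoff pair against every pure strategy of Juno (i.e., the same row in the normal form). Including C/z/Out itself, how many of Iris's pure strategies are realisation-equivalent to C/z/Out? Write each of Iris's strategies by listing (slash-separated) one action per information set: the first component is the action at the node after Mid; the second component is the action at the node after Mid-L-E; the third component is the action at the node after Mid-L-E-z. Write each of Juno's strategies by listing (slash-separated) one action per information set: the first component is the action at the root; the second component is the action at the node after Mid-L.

Row for C/z/Out (columns Mid/W, Mid/E, Mid/S, Hi/W, Hi/E, Hi/S): (-1,5) (-1,5) (-1,5) (5,-2) (5,-2) (5,-2).
Under C/z/Out, Iris's choice at the node after Mid-L-E and at the node after Mid-L-E-z can never be reached regardless of what Juno does, so varying those choices leaves every outcome unchanged.
Holding the reachable choices fixed and varying the unreachable ones freely already gives 3 × 3 = 9 equivalent strategies.
No other strategy reproduces this row, so those 9 are the full class: C/z/In, C/z/Out, C/z/Stay, C/w/In, C/w/Out, C/w/Stay, C/x/In, C/x/Out, C/x/Stay.

9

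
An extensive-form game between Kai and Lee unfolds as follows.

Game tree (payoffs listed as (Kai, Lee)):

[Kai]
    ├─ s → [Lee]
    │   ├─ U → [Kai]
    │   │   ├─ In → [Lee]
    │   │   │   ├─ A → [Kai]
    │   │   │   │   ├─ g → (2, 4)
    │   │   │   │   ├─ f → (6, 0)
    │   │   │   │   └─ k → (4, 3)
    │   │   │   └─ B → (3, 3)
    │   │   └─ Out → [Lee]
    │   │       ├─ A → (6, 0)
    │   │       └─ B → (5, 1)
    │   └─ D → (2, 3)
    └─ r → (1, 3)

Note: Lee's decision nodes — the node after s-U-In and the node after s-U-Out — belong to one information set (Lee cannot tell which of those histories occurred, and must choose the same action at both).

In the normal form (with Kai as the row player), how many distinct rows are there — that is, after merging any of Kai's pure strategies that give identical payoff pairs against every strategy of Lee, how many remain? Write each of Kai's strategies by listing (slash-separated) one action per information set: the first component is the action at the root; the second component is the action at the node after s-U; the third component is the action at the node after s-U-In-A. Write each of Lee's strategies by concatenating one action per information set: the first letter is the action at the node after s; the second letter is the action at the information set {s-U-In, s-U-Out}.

Kai has 12 pure strategies: s/In/g, s/In/f, s/In/k, s/Out/g, s/Out/f, s/Out/k, r/In/g, r/In/f, r/In/k, r/Out/g, r/Out/f, r/Out/k. Columns: UA, UB, DA, DB.
{s/In/g} → row (2,4) (3,3) (2,3) (2,3)
{s/In/f} → row (6,0) (3,3) (2,3) (2,3)
{s/In/k} → row (4,3) (3,3) (2,3) (2,3)
{s/Out/g, s/Out/f, s/Out/k} → row (6,0) (5,1) (2,3) (2,3)
{r/In/g, r/In/f, r/In/k, r/Out/g, r/Out/f, r/Out/k} → row (1,3) (1,3) (1,3) (1,3)
That's 5 distinct rows out of 12 strategies.

5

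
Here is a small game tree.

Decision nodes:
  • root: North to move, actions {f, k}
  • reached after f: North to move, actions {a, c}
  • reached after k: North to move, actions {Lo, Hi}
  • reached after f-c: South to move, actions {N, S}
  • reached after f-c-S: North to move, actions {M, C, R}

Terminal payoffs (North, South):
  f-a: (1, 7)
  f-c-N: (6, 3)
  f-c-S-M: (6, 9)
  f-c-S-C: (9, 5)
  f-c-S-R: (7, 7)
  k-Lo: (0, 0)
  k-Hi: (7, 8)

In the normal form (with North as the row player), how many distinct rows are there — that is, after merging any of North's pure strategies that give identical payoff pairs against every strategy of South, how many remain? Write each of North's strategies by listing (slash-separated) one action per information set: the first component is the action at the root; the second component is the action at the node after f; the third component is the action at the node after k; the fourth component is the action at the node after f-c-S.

North has 24 pure strategies: f/a/Lo/M, f/a/Lo/C, f/a/Lo/R, f/a/Hi/M, f/a/Hi/C, f/a/Hi/R, f/c/Lo/M, f/c/Lo/C, f/c/Lo/R, f/c/Hi/M, f/c/Hi/C, f/c/Hi/R, k/a/Lo/M, k/a/Lo/C, k/a/Lo/R, k/a/Hi/M, k/a/Hi/C, k/a/Hi/R, k/c/Lo/M, k/c/Lo/C, k/c/Lo/R, k/c/Hi/M, k/c/Hi/C, k/c/Hi/R. Columns: N, S.
{f/a/Lo/M, f/a/Lo/C, f/a/Lo/R, f/a/Hi/M, f/a/Hi/C, f/a/Hi/R} → row (1,7) (1,7)
{f/c/Lo/M, f/c/Hi/M} → row (6,3) (6,9)
{f/c/Lo/C, f/c/Hi/C} → row (6,3) (9,5)
{f/c/Lo/R, f/c/Hi/R} → row (6,3) (7,7)
{k/a/Lo/M, k/a/Lo/C, k/a/Lo/R, k/c/Lo/M, k/c/Lo/C, k/c/Lo/R} → row (0,0) (0,0)
{k/a/Hi/M, k/a/Hi/C, k/a/Hi/R, k/c/Hi/M, k/c/Hi/C, k/c/Hi/R} → row (7,8) (7,8)
That's 6 distinct rows out of 24 strategies.

6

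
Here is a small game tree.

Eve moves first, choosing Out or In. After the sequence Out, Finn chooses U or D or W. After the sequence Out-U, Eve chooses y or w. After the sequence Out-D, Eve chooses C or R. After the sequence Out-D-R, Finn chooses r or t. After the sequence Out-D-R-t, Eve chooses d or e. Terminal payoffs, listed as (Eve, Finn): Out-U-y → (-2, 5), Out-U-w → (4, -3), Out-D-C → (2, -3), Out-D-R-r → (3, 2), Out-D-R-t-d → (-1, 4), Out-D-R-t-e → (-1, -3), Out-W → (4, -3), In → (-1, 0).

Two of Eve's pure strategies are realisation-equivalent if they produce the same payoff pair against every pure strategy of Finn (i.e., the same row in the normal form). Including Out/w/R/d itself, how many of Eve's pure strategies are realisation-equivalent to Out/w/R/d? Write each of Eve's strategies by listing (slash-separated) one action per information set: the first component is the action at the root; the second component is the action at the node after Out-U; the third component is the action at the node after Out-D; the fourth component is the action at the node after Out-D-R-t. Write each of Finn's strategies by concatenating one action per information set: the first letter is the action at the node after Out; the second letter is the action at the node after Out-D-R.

Row for Out/w/R/d (columns Ur, Ut, Dr, Dt, Wr, Wt): (4,-3) (4,-3) (3,2) (-1,4) (4,-3) (4,-3).
Every one of Eve's information sets is on the play path for some reply by Finn when Eve follows Out/w/R/d.
Changing the action at any of them therefore changes at least one column, so only Out/w/R/d itself gives this row.

1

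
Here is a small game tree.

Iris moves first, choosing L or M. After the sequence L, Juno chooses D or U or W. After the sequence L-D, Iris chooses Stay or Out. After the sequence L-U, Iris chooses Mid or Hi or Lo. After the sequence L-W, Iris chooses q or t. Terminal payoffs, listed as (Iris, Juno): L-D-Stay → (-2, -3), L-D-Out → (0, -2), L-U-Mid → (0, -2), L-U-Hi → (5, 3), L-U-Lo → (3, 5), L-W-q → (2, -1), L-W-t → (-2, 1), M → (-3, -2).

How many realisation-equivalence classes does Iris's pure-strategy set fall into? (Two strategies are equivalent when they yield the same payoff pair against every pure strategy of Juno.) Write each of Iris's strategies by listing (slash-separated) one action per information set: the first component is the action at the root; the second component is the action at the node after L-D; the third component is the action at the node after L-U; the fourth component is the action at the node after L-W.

13

Iris has 24 pure strategies: L/Stay/Mid/q, L/Stay/Mid/t, L/Stay/Hi/q, L/Stay/Hi/t, L/Stay/Lo/q, L/Stay/Lo/t, L/Out/Mid/q, L/Out/Mid/t, L/Out/Hi/q, L/Out/Hi/t, L/Out/Lo/q, L/Out/Lo/t, M/Stay/Mid/q, M/Stay/Mid/t, M/Stay/Hi/q, M/Stay/Hi/t, M/Stay/Lo/q, M/Stay/Lo/t, M/Out/Mid/q, M/Out/Mid/t, M/Out/Hi/q, M/Out/Hi/t, M/Out/Lo/q, M/Out/Lo/t. Columns: D, U, W.
{L/Stay/Mid/q} → row (-2,-3) (0,-2) (2,-1)
{L/Stay/Mid/t} → row (-2,-3) (0,-2) (-2,1)
{L/Stay/Hi/q} → row (-2,-3) (5,3) (2,-1)
{L/Stay/Hi/t} → row (-2,-3) (5,3) (-2,1)
{L/Stay/Lo/q} → row (-2,-3) (3,5) (2,-1)
{L/Stay/Lo/t} → row (-2,-3) (3,5) (-2,1)
{L/Out/Mid/q} → row (0,-2) (0,-2) (2,-1)
{L/Out/Mid/t} → row (0,-2) (0,-2) (-2,1)
{L/Out/Hi/q} → row (0,-2) (5,3) (2,-1)
{L/Out/Hi/t} → row (0,-2) (5,3) (-2,1)
{L/Out/Lo/q} → row (0,-2) (3,5) (2,-1)
{L/Out/Lo/t} → row (0,-2) (3,5) (-2,1)
{M/Stay/Mid/q, M/Stay/Mid/t, M/Stay/Hi/q, M/Stay/Hi/t, M/Stay/Lo/q, M/Stay/Lo/t, M/Out/Mid/q, M/Out/Mid/t, M/Out/Hi/q, M/Out/Hi/t, M/Out/Lo/q, M/Out/Lo/t} → row (-3,-2) (-3,-2) (-3,-2)
That's 13 distinct rows out of 24 strategies.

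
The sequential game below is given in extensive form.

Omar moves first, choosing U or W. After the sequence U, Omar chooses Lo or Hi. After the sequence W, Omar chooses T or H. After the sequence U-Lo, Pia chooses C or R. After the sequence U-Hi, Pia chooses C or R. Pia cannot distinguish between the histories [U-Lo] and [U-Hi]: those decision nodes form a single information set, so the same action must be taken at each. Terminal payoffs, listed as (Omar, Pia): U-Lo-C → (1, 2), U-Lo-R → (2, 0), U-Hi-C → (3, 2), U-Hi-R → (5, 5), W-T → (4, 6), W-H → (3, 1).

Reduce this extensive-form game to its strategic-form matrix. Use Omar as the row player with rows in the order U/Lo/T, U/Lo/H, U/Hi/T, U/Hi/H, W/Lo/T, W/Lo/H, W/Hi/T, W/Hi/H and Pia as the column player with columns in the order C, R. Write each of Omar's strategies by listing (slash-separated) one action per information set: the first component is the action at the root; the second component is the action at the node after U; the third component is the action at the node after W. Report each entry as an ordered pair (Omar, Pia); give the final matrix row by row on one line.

U/Lo/T: (1,2) (2,0) | U/Lo/H: (1,2) (2,0) | U/Hi/T: (3,2) (5,5) | U/Hi/H: (3,2) (5,5) | W/Lo/T: (4,6) (4,6) | W/Lo/H: (3,1) (3,1) | W/Hi/T: (4,6) (4,6) | W/Hi/H: (3,1) (3,1)

Row U/Lo/T: C→(1,2), R→(2,0)
Row U/Lo/H: C→(1,2), R→(2,0)
Row U/Hi/T: C→(3,2), R→(5,5)
Row U/Hi/H: C→(3,2), R→(5,5)
Row W/Lo/T: C→(4,6), R→(4,6)
Row W/Lo/H: C→(3,1), R→(3,1)
Row W/Hi/T: C→(4,6), R→(4,6)
Row W/Hi/H: C→(3,1), R→(3,1)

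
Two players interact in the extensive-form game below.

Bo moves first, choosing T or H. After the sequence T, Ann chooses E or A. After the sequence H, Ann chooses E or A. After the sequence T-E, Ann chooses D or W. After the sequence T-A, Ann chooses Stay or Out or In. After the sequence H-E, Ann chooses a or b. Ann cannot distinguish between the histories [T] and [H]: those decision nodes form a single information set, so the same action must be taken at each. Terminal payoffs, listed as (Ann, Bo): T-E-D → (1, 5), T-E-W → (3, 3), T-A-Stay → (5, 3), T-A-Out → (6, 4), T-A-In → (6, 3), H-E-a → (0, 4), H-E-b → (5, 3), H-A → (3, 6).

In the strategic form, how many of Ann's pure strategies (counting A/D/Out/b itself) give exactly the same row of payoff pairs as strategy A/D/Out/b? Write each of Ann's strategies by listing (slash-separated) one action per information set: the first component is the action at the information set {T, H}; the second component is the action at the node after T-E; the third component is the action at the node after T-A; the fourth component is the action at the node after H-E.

Row for A/D/Out/b (columns T, H): (6,4) (3,6).
Under A/D/Out/b, Ann's choice at the node after T-E and at the node after H-E can never be reached regardless of what Bo does, so varying those choices leaves every outcome unchanged.
Holding the reachable choices fixed and varying the unreachable ones freely already gives 2 × 2 = 4 equivalent strategies.
No other strategy reproduces this row, so those 4 are the full class: A/D/Out/a, A/D/Out/b, A/W/Out/a, A/W/Out/b.

4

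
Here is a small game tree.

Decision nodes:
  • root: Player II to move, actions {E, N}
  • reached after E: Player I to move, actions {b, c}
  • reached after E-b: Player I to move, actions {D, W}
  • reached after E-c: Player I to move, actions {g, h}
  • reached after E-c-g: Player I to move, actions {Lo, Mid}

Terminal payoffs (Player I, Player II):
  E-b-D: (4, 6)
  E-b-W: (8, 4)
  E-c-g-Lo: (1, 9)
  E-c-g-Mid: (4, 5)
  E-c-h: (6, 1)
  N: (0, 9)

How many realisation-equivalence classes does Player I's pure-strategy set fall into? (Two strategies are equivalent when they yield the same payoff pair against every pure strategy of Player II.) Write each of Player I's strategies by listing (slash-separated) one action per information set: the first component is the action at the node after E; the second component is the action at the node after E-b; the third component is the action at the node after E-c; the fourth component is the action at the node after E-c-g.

5

Player I has 16 pure strategies: b/D/g/Lo, b/D/g/Mid, b/D/h/Lo, b/D/h/Mid, b/W/g/Lo, b/W/g/Mid, b/W/h/Lo, b/W/h/Mid, c/D/g/Lo, c/D/g/Mid, c/D/h/Lo, c/D/h/Mid, c/W/g/Lo, c/W/g/Mid, c/W/h/Lo, c/W/h/Mid. Columns: E, N.
{b/D/g/Lo, b/D/g/Mid, b/D/h/Lo, b/D/h/Mid} → row (4,6) (0,9)
{b/W/g/Lo, b/W/g/Mid, b/W/h/Lo, b/W/h/Mid} → row (8,4) (0,9)
{c/D/g/Lo, c/W/g/Lo} → row (1,9) (0,9)
{c/D/g/Mid, c/W/g/Mid} → row (4,5) (0,9)
{c/D/h/Lo, c/D/h/Mid, c/W/h/Lo, c/W/h/Mid} → row (6,1) (0,9)
That's 5 distinct rows out of 16 strategies.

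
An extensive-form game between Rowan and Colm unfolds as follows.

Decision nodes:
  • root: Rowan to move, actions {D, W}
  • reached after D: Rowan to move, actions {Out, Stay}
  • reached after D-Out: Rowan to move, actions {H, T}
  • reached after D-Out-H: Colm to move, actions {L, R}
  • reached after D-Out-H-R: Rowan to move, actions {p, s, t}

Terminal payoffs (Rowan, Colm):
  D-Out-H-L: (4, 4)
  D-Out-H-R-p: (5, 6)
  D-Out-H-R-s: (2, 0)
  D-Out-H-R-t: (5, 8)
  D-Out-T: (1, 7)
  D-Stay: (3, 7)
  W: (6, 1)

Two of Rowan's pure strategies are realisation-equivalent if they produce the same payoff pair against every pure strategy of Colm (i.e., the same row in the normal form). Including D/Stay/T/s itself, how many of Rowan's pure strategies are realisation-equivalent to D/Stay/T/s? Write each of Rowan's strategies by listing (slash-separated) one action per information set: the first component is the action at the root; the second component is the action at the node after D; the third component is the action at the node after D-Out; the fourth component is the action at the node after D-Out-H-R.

Row for D/Stay/T/s (columns L, R): (3,7) (3,7).
Under D/Stay/T/s, Rowan's choice at the node after D-Out and at the node after D-Out-H-R can never be reached regardless of what Colm does, so varying those choices leaves every outcome unchanged.
Holding the reachable choices fixed and varying the unreachable ones freely already gives 2 × 3 = 6 equivalent strategies.
No other strategy reproduces this row, so those 6 are the full class: D/Stay/H/p, D/Stay/H/s, D/Stay/H/t, D/Stay/T/p, D/Stay/T/s, D/Stay/T/t.

6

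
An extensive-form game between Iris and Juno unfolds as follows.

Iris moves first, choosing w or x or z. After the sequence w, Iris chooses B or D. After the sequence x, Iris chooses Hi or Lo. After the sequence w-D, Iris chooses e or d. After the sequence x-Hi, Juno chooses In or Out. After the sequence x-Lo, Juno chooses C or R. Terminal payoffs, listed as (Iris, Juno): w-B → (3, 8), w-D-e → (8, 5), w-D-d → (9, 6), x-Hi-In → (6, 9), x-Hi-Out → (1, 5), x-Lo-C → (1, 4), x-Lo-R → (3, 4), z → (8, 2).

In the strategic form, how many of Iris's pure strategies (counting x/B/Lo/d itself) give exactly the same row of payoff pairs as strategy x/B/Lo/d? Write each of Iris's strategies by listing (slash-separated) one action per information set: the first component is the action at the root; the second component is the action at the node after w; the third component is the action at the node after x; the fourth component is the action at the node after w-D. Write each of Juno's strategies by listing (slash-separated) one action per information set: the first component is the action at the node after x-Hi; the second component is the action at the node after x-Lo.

4

Row for x/B/Lo/d (columns In/C, In/R, Out/C, Out/R): (1,4) (3,4) (1,4) (3,4).
Under x/B/Lo/d, Iris's choice at the node after w and at the node after w-D can never be reached regardless of what Juno does, so varying those choices leaves every outcome unchanged.
Holding the reachable choices fixed and varying the unreachable ones freely already gives 2 × 2 = 4 equivalent strategies.
No other strategy reproduces this row, so those 4 are the full class: x/B/Lo/e, x/B/Lo/d, x/D/Lo/e, x/D/Lo/d.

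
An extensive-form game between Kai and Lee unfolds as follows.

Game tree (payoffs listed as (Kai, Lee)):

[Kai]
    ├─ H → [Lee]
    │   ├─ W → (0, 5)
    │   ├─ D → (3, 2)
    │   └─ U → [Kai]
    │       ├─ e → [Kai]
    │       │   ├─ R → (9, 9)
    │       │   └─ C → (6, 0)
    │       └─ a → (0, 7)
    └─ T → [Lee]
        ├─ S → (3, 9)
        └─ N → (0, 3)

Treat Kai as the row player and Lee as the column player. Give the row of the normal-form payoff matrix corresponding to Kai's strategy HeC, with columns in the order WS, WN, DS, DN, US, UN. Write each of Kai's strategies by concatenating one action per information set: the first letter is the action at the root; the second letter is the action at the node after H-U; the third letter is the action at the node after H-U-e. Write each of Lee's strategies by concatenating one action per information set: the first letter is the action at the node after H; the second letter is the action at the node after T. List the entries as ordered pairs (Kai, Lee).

(0,5) (0,5) (3,2) (3,2) (6,0) (6,0)

vs WS: Kai plays H → Lee plays W at [H] → (0, 5)
vs WN: Kai plays H → Lee plays W at [H] → (0, 5)
vs DS: Kai plays H → Lee plays D at [H] → (3, 2)
vs DN: Kai plays H → Lee plays D at [H] → (3, 2)
vs US: Kai plays H → Lee plays U at [H] → Kai plays e at [H-U] → Kai plays C at [H-U-e] → (6, 0)
vs UN: Kai plays H → Lee plays U at [H] → Kai plays e at [H-U] → Kai plays C at [H-U-e] → (6, 0)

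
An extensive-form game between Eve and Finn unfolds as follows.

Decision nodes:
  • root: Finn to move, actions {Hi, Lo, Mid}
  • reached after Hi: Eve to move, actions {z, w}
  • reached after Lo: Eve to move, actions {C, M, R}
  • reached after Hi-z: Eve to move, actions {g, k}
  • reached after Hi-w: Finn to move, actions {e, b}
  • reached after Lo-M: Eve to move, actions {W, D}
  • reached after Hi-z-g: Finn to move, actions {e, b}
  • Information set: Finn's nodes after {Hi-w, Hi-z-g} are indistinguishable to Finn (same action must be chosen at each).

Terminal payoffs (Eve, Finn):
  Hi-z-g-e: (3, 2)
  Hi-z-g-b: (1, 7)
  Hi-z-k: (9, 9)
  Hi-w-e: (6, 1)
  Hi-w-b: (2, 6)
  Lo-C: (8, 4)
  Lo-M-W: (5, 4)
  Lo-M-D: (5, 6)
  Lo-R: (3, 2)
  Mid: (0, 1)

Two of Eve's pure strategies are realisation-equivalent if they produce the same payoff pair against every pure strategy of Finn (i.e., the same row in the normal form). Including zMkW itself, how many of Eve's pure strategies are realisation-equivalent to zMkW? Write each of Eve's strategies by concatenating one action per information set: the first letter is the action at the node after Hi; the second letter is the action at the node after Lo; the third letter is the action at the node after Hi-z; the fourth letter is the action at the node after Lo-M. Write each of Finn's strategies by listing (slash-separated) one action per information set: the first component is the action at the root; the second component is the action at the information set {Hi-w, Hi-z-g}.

Row for zMkW (columns Hi/e, Hi/b, Lo/e, Lo/b, Mid/e, Mid/b): (9,9) (9,9) (5,4) (5,4) (0,1) (0,1).
Every one of Eve's information sets is on the play path for some reply by Finn when Eve follows zMkW.
Changing the action at any of them therefore changes at least one column, so only zMkW itself gives this row.

1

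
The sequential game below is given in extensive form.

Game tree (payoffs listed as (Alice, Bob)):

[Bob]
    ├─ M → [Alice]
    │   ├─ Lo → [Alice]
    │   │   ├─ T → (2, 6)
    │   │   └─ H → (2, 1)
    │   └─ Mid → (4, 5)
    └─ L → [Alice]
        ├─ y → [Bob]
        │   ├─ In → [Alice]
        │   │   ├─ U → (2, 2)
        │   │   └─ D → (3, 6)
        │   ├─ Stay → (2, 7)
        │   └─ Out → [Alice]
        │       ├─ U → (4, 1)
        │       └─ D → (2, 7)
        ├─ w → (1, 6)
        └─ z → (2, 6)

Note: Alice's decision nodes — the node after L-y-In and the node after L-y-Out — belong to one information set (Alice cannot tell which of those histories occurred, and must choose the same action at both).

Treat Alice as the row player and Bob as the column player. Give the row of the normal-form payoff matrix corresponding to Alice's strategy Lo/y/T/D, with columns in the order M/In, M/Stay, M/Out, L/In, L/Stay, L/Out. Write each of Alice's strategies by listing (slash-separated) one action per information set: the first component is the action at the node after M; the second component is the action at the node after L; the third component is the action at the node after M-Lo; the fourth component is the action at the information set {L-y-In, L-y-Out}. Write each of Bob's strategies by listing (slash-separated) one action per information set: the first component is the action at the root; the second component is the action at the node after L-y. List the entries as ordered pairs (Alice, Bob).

(2,6) (2,6) (2,6) (3,6) (2,7) (2,7)

vs M/In: Bob plays M → Alice plays Lo at [M] → Alice plays T at [M-Lo] → (2, 6)
vs M/Stay: Bob plays M → Alice plays Lo at [M] → Alice plays T at [M-Lo] → (2, 6)
vs M/Out: Bob plays M → Alice plays Lo at [M] → Alice plays T at [M-Lo] → (2, 6)
vs L/In: Bob plays L → Alice plays y at [L] → Bob plays In at [L-y] → Alice plays D at [L-y-In] → (3, 6)
vs L/Stay: Bob plays L → Alice plays y at [L] → Bob plays Stay at [L-y] → (2, 7)
vs L/Out: Bob plays L → Alice plays y at [L] → Bob plays Out at [L-y] → Alice plays D at [L-y-Out] → (2, 7)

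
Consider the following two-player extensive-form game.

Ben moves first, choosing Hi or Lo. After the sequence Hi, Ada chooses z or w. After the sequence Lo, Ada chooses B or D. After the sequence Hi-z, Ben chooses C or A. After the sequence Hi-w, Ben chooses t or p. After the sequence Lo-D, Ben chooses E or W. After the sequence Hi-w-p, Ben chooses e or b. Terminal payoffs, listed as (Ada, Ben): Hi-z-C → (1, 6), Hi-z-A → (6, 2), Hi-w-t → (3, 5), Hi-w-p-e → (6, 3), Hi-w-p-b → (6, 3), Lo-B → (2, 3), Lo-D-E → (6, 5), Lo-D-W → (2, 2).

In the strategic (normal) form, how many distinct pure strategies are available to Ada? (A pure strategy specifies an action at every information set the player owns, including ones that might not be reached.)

Ada owns the node after Hi with actions {z, w} — two choices.
Ada owns the node after Lo with actions {B, D} — two choices.
A pure strategy fixes one action at each information set independently, so the count is the product 2 × 2 = 4.
(For reference, Ben has 32 pure strategies, giving a 4×32 normal-form matrix.)

4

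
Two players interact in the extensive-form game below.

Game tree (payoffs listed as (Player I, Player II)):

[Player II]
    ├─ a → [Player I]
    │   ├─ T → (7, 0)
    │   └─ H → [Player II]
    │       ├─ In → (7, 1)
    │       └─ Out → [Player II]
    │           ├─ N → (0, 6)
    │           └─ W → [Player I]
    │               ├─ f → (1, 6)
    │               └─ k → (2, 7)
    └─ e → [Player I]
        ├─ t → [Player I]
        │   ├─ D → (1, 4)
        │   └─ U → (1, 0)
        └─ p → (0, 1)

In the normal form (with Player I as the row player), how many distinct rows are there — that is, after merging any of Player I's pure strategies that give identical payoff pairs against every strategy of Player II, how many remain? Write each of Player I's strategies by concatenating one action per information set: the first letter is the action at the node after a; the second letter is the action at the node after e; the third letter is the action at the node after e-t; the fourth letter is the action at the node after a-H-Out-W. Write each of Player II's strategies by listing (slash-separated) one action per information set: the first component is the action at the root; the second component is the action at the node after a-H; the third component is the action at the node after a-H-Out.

9

Player I has 16 pure strategies: TtDf, TtDk, TtUf, TtUk, TpDf, TpDk, TpUf, TpUk, HtDf, HtDk, HtUf, HtUk, HpDf, HpDk, HpUf, HpUk. Columns: a/In/N, a/In/W, a/Out/N, a/Out/W, e/In/N, e/In/W, e/Out/N, e/Out/W.
{TtDf, TtDk} → row (7,0) (7,0) (7,0) (7,0) (1,4) (1,4) (1,4) (1,4)
{TtUf, TtUk} → row (7,0) (7,0) (7,0) (7,0) (1,0) (1,0) (1,0) (1,0)
{TpDf, TpDk, TpUf, TpUk} → row (7,0) (7,0) (7,0) (7,0) (0,1) (0,1) (0,1) (0,1)
{HtDf} → row (7,1) (7,1) (0,6) (1,6) (1,4) (1,4) (1,4) (1,4)
{HtDk} → row (7,1) (7,1) (0,6) (2,7) (1,4) (1,4) (1,4) (1,4)
{HtUf} → row (7,1) (7,1) (0,6) (1,6) (1,0) (1,0) (1,0) (1,0)
{HtUk} → row (7,1) (7,1) (0,6) (2,7) (1,0) (1,0) (1,0) (1,0)
{HpDf, HpUf} → row (7,1) (7,1) (0,6) (1,6) (0,1) (0,1) (0,1) (0,1)
{HpDk, HpUk} → row (7,1) (7,1) (0,6) (2,7) (0,1) (0,1) (0,1) (0,1)
That's 9 distinct rows out of 16 strategies.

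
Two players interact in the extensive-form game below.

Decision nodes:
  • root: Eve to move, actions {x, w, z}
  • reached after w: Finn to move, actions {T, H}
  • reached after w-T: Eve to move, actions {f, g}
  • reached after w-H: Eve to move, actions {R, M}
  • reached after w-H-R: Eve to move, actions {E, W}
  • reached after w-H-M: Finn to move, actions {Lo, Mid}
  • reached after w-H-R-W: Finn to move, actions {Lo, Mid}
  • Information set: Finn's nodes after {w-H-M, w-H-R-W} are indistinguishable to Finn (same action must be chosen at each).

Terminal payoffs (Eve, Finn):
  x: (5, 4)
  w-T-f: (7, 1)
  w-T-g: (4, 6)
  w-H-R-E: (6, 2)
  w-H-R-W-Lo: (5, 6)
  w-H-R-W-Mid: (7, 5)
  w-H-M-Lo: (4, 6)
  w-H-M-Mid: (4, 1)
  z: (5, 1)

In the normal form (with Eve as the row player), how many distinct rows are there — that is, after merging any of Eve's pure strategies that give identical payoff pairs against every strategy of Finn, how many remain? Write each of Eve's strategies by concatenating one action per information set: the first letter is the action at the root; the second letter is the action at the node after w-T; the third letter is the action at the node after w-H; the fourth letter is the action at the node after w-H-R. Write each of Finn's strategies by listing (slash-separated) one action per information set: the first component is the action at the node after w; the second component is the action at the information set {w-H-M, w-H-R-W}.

8

Eve has 24 pure strategies: xfRE, xfRW, xfME, xfMW, xgRE, xgRW, xgME, xgMW, wfRE, wfRW, wfME, wfMW, wgRE, wgRW, wgME, wgMW, zfRE, zfRW, zfME, zfMW, zgRE, zgRW, zgME, zgMW. Columns: T/Lo, T/Mid, H/Lo, H/Mid.
{xfRE, xfRW, xfME, xfMW, xgRE, xgRW, xgME, xgMW} → row (5,4) (5,4) (5,4) (5,4)
{wfRE} → row (7,1) (7,1) (6,2) (6,2)
{wfRW} → row (7,1) (7,1) (5,6) (7,5)
{wfME, wfMW} → row (7,1) (7,1) (4,6) (4,1)
{wgRE} → row (4,6) (4,6) (6,2) (6,2)
{wgRW} → row (4,6) (4,6) (5,6) (7,5)
{wgME, wgMW} → row (4,6) (4,6) (4,6) (4,1)
{zfRE, zfRW, zfME, zfMW, zgRE, zgRW, zgME, zgMW} → row (5,1) (5,1) (5,1) (5,1)
That's 8 distinct rows out of 24 strategies.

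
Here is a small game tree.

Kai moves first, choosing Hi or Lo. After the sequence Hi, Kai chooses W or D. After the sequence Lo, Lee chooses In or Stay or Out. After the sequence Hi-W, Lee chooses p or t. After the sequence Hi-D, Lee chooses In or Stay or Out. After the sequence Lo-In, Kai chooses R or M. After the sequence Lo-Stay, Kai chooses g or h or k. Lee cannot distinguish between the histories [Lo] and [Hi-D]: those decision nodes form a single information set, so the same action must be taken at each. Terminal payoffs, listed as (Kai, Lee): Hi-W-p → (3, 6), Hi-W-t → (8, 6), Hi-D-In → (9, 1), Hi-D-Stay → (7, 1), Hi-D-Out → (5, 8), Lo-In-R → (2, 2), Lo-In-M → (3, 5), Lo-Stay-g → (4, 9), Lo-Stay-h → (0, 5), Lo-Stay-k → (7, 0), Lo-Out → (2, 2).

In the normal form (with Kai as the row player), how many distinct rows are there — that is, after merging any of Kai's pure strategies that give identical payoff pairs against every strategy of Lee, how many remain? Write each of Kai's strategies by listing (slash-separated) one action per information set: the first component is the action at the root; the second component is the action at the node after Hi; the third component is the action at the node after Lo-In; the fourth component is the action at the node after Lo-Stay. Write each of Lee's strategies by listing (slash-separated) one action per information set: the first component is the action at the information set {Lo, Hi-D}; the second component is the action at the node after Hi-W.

8

Kai has 24 pure strategies: Hi/W/R/g, Hi/W/R/h, Hi/W/R/k, Hi/W/M/g, Hi/W/M/h, Hi/W/M/k, Hi/D/R/g, Hi/D/R/h, Hi/D/R/k, Hi/D/M/g, Hi/D/M/h, Hi/D/M/k, Lo/W/R/g, Lo/W/R/h, Lo/W/R/k, Lo/W/M/g, Lo/W/M/h, Lo/W/M/k, Lo/D/R/g, Lo/D/R/h, Lo/D/R/k, Lo/D/M/g, Lo/D/M/h, Lo/D/M/k. Columns: In/p, In/t, Stay/p, Stay/t, Out/p, Out/t.
{Hi/W/R/g, Hi/W/R/h, Hi/W/R/k, Hi/W/M/g, Hi/W/M/h, Hi/W/M/k} → row (3,6) (8,6) (3,6) (8,6) (3,6) (8,6)
{Hi/D/R/g, Hi/D/R/h, Hi/D/R/k, Hi/D/M/g, Hi/D/M/h, Hi/D/M/k} → row (9,1) (9,1) (7,1) (7,1) (5,8) (5,8)
{Lo/W/R/g, Lo/D/R/g} → row (2,2) (2,2) (4,9) (4,9) (2,2) (2,2)
{Lo/W/R/h, Lo/D/R/h} → row (2,2) (2,2) (0,5) (0,5) (2,2) (2,2)
{Lo/W/R/k, Lo/D/R/k} → row (2,2) (2,2) (7,0) (7,0) (2,2) (2,2)
{Lo/W/M/g, Lo/D/M/g} → row (3,5) (3,5) (4,9) (4,9) (2,2) (2,2)
{Lo/W/M/h, Lo/D/M/h} → row (3,5) (3,5) (0,5) (0,5) (2,2) (2,2)
{Lo/W/M/k, Lo/D/M/k} → row (3,5) (3,5) (7,0) (7,0) (2,2) (2,2)
That's 8 distinct rows out of 24 strategies.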